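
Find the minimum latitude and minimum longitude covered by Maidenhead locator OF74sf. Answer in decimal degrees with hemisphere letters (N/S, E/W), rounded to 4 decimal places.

Field O=14, F=5: +14·20° lon, +5·10° lat → SW at lon 100°, lat -40°.
Square 7, 4: +7·2° lon, +4·1° lat → SW at lon 114°, lat -36°.
Subsquare s=18, f=5: +18·0.0833333° lon, +5·0.0416667° lat → SW at lon 115.5°, lat -35.7917°.
latitude 35.7917° S, longitude 115.5000° E.

35.7917° S, 115.5000° E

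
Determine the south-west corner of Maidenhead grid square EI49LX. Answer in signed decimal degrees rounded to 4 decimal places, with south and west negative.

-0.0417, -91.0833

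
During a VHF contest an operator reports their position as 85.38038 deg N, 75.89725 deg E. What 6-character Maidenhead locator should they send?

MR75wj

Offset from 180°W / 90°S: lon 255.8972°, lat 175.3804°.
Field: lon ⌊255.8972/20⌋ = 12 → M; lat ⌊175.3804/10⌋ = 17 → R.
Square: lon ⌊15.8972/2⌋ = 7; lat ⌊5.3804/1⌋ = 5.
Subsquare: lon ⌊1.8972/0.0833333⌋ = 22 → w; lat ⌊0.3804/0.0416667⌋ = 9 → j.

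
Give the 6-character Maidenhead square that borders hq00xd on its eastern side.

Longitude subsquare x = 23; +1 → 24, wraps to 0 = a, carry into square.
Longitude square 0; +1 → 1.
The latitude characters are unchanged.

HQ10ad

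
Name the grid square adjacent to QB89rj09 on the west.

Longitude extended square 0; −1 → -1, wraps to 9, carry into subsquare.
Longitude subsquare r = 17; −1 → 16 = q.
The latitude characters are unchanged.

QB89qj99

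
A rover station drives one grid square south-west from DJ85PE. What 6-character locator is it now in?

Longitude subsquare p = 15; −1 → 14 = o.
Latitude subsquare e = 4; −1 → 3 = d.

DJ85od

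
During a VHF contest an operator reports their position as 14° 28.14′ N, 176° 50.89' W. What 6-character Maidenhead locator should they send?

AK14nl

Add 180° to longitude and 90° to latitude: 3.1518, 104.4690.
Field: 3.1518/20 → 0 → A, 104.4690/10 → 10 → K; chars AK.
Square: 3.1518/2 → 1, 4.4690/1 → 4; chars 14.
Subsquare: 1.1518/0.0833333 → 13 → n, 0.4690/0.0416667 → 11 → l; chars nl.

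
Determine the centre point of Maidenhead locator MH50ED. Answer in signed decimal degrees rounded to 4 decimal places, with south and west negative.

-19.8542, 70.3750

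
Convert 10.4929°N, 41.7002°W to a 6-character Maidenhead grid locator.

Add 180° to longitude and 90° to latitude: 138.2998, 100.4929.
Field (20°×10°, letters A–R): lon ⌊138.2998/20⌋ = 6 → G; lat ⌊100.4929/10⌋ = 10 → K.
Square (2°×1°, digits 0–9): lon ⌊18.2998/2⌋ = 9; lat ⌊0.4929/1⌋ = 0.
Subsquare (5′×2.5′, letters a–x): lon ⌊0.2998/0.0833333⌋ = 3 → d; lat ⌊0.4929/0.0416667⌋ = 11 → l.

GK90dl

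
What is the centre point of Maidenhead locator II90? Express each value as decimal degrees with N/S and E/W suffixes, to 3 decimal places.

9.500° S, 1.000° W

Field I=8, I=8: +8·20° lon, +8·10° lat → SW at lon -20°, lat -10°.
Square 9, 0: +9·2° lon, +0·1° lat → SW at lon -2°, lat -10°.
Cell spans 2° lon × 1° lat. Centre is SW corner plus half of each.
latitude 9.500° S, longitude 1.000° W.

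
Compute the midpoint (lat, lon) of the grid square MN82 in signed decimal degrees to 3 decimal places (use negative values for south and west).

42.500, 77.000

Field M=12, N=13: +12·20° lon, +13·10° lat → SW at lon 60°, lat 40°.
Square 8, 2: +8·2° lon, +2·1° lat → SW at lon 76°, lat 42°.
Cell spans 2° lon × 1° lat. Centre is SW corner plus half of each.
latitude 42.500, longitude 77.000.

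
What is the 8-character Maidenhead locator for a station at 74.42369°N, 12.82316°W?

Shift to the Maidenhead origin (180°W, 90°S): lon 167.17684, lat 164.42369.
Field: lon ⌊167.17684/20⌋ = 8 → I; lat ⌊164.42369/10⌋ = 16 → Q.
Square: lon ⌊7.17684/2⌋ = 3; lat ⌊4.42369/1⌋ = 4.
Subsquare: lon ⌊1.17684/0.0833333⌋ = 14 → o; lat ⌊0.42369/0.0416667⌋ = 10 → k.
Extended square: lon ⌊0.01017/0.00833333⌋ = 1; lat ⌊0.00702/0.00416667⌋ = 1.

IQ34ok11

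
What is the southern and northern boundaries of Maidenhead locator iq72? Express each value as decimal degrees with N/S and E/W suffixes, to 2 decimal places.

Field I=8, Q=16: +8·20° lon, +16·10° lat → SW at lon -20°, lat 70°.
Square 7, 2: +7·2° lon, +2·1° lat → SW at lon -6°, lat 72°.
Cell spans 2° lon × 1° lat.
south 72.00° N, north 73.00° N.

72.00° N, 73.00° N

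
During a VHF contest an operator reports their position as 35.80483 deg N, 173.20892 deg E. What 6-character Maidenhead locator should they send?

Shift to the Maidenhead origin (180°W, 90°S): lon 353.2089, lat 125.8048.
Field: lon ⌊353.2089/20⌋ = 17 → R; lat ⌊125.8048/10⌋ = 12 → M.
Square: lon ⌊13.2089/2⌋ = 6; lat ⌊5.8048/1⌋ = 5.
Subsquare: lon ⌊1.2089/0.0833333⌋ = 14 → o; lat ⌊0.8048/0.0416667⌋ = 19 → t.

RM65ot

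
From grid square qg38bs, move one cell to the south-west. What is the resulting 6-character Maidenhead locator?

QG38ar

Longitude subsquare b = 1; −1 → 0 = a.
Latitude subsquare s = 18; −1 → 17 = r.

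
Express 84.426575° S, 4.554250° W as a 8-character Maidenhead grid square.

IA75rn37

Shift to the Maidenhead origin (180°W, 90°S): lon 175.44575, lat 5.57343.
Field: lon ⌊175.44575/20⌋ = 8 → I; lat ⌊5.57343/10⌋ = 0 → A.
Square: lon ⌊15.44575/2⌋ = 7; lat ⌊5.57343/1⌋ = 5.
Subsquare: lon ⌊1.44575/0.0833333⌋ = 17 → r; lat ⌊0.57343/0.0416667⌋ = 13 → n.
Extended square: lon ⌊0.02908/0.00833333⌋ = 3; lat ⌊0.03176/0.00416667⌋ = 7.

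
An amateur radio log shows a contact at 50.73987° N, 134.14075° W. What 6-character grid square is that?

Offset from 180°W / 90°S: lon 45.8593°, lat 140.7399°.
Field: 45.8593/20 → 2 → C, 140.7399/10 → 14 → O; chars CO.
Square: 5.8593/2 → 2, 0.7399/1 → 0; chars 20.
Subsquare: 1.8593/0.0833333 → 22 → w, 0.7399/0.0416667 → 17 → r; chars wr.

CO20wr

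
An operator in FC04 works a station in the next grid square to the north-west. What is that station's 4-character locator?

EC95

Longitude square 0; −1 → -1, wraps to 9, carry into field.
Longitude field F = 5; −1 → 4 = E.
Latitude square 4; +1 → 5.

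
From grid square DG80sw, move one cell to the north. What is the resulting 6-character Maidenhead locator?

Latitude subsquare w = 22; +1 → 23 = x.
The longitude characters are unchanged.

DG80sx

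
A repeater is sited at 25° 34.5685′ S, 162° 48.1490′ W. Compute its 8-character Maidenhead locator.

AG84ok31

Offset from 180°W / 90°S: lon 17.19752°, lat 64.42386°.
Field (20°×10°, letters A–R): lon ⌊17.19752/20⌋ = 0 → A; lat ⌊64.42386/10⌋ = 6 → G.
Square (2°×1°, digits 0–9): lon ⌊17.19752/2⌋ = 8; lat ⌊4.42386/1⌋ = 4.
Subsquare (5′×2.5′, letters a–x): lon ⌊1.19752/0.0833333⌋ = 14 → o; lat ⌊0.42386/0.0416667⌋ = 10 → k.
Extended square (30″×15″, digits 0–9): lon ⌊0.03085/0.00833333⌋ = 3; lat ⌊0.00719/0.00416667⌋ = 1.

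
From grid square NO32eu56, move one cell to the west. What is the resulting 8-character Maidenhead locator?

NO32eu46

Longitude extended square 5; −1 → 4.
The latitude characters are unchanged.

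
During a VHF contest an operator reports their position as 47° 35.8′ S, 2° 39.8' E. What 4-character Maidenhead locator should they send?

Add 180° to longitude and 90° to latitude: 182.66, 42.40.
Field: lon ⌊182.66/20⌋ = 9 → J; lat ⌊42.40/10⌋ = 4 → E.
Square: lon ⌊2.66/2⌋ = 1; lat ⌊2.40/1⌋ = 2.

JE12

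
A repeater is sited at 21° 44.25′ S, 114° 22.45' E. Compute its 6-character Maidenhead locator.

OG78eg

Offset from 180°W / 90°S: lon 294.3742°, lat 68.2625°.
Field: lon ⌊294.3742/20⌋ = 14 → O; lat ⌊68.2625/10⌋ = 6 → G.
Square: lon ⌊14.3742/2⌋ = 7; lat ⌊8.2625/1⌋ = 8.
Subsquare: lon ⌊0.3742/0.0833333⌋ = 4 → e; lat ⌊0.2625/0.0416667⌋ = 6 → g.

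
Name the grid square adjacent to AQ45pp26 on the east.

Longitude extended square 2; +1 → 3.
The latitude characters are unchanged.

AQ45pp36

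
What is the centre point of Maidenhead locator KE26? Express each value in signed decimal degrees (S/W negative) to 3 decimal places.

-43.500, 25.000

Field K=10, E=4: +10·20° lon, +4·10° lat → SW at lon 20°, lat -50°.
Square 2, 6: +2·2° lon, +6·1° lat → SW at lon 24°, lat -44°.
Cell spans 2° lon × 1° lat. Centre is SW corner plus half of each.
latitude -43.500, longitude 25.000.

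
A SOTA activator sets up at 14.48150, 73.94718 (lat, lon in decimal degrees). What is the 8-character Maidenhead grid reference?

Shift to the Maidenhead origin (180°W, 90°S): lon 253.94718, lat 104.48150.
Field: 253.94718/20 → 12 → M, 104.48150/10 → 10 → K; chars MK.
Square: 13.94718/2 → 6, 4.48150/1 → 4; chars 64.
Subsquare: 1.94718/0.0833333 → 23 → x, 0.48150/0.0416667 → 11 → l; chars xl.
Extended square: 0.03051/0.00833333 → 3, 0.02317/0.00416667 → 5; chars 35.

MK64xl35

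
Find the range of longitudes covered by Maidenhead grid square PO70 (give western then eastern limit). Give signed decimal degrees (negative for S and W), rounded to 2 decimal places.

134.00, 136.00

Field P=15, O=14: +15·20° lon, +14·10° lat → SW at lon 120°, lat 50°.
Square 7, 0: +7·2° lon, +0·1° lat → SW at lon 134°, lat 50°.
Cell spans 2° lon × 1° lat.
west 134.00, east 136.00.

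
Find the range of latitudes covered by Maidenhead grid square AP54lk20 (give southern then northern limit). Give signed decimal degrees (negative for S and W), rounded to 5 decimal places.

Field A=0, P=15: +0·20° lon, +15·10° lat → SW at lon -180°, lat 60°.
Square 5, 4: +5·2° lon, +4·1° lat → SW at lon -170°, lat 64°.
Subsquare l=11, k=10: +11·0.0833333° lon, +10·0.0416667° lat → SW at lon -169.083°, lat 64.4167°.
Extended square 2, 0: +2·0.00833333° lon, +0·0.00416667° lat → SW at lon -169.067°, lat 64.4167°.
Cell spans 0.00833333° lon × 0.00416667° lat.
south 64.41667, north 64.42083.

64.41667, 64.42083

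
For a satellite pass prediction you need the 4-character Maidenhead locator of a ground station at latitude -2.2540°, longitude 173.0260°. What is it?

Shift to the Maidenhead origin (180°W, 90°S): lon 353.03, lat 87.75.
Field (20°×10°, letters A–R): lon ⌊353.03/20⌋ = 17 → R; lat ⌊87.75/10⌋ = 8 → I.
Square (2°×1°, digits 0–9): lon ⌊13.03/2⌋ = 6; lat ⌊7.75/1⌋ = 7.

RI67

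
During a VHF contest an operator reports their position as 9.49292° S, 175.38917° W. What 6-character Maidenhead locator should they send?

AI20hm

Shift to the Maidenhead origin (180°W, 90°S): lon 4.6108, lat 80.5071.
Field: lon ⌊4.6108/20⌋ = 0 → A; lat ⌊80.5071/10⌋ = 8 → I.
Square: lon ⌊4.6108/2⌋ = 2; lat ⌊0.5071/1⌋ = 0.
Subsquare: lon ⌊0.6108/0.0833333⌋ = 7 → h; lat ⌊0.5071/0.0416667⌋ = 12 → m.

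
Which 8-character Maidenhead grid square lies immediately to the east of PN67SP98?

Longitude extended square 9; +1 → 10, wraps to 0, carry into subsquare.
Longitude subsquare s = 18; +1 → 19 = t.
The latitude characters are unchanged.

PN67tp08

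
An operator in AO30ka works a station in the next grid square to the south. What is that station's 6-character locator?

AN39kx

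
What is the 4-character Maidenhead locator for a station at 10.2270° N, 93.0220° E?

NK60

Shift to the Maidenhead origin (180°W, 90°S): lon 273.02, lat 100.23.
Field: 273.02/20 → 13 → N, 100.23/10 → 10 → K; chars NK.
Square: 13.02/2 → 6, 0.23/1 → 0; chars 60.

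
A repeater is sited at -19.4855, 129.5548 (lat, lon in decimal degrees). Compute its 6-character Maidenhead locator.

PH40sm

Add 180° to longitude and 90° to latitude: 309.5548, 70.5145.
Field: lon ⌊309.5548/20⌋ = 15 → P; lat ⌊70.5145/10⌋ = 7 → H.
Square: lon ⌊9.5548/2⌋ = 4; lat ⌊0.5145/1⌋ = 0.
Subsquare: lon ⌊1.5548/0.0833333⌋ = 18 → s; lat ⌊0.5145/0.0416667⌋ = 12 → m.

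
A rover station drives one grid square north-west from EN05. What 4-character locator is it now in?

Longitude square 0; −1 → -1, wraps to 9, carry into field.
Longitude field E = 4; −1 → 3 = D.
Latitude square 5; +1 → 6.

DN96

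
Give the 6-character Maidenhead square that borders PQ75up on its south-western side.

Longitude subsquare u = 20; −1 → 19 = t.
Latitude subsquare p = 15; −1 → 14 = o.

PQ75to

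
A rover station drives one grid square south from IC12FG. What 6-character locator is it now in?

IC12ff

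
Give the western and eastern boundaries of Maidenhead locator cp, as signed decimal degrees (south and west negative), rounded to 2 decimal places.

-140.00, -120.00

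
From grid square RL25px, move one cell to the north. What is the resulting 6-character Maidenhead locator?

Latitude subsquare x = 23; +1 → 24, wraps to 0 = a, carry into square.
Latitude square 5; +1 → 6.
The longitude characters are unchanged.

RL26pa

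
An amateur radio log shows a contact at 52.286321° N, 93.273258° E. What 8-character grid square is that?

Add 180° to longitude and 90° to latitude: 273.27326, 142.28632.
Field (20°×10°, letters A–R): lon ⌊273.27326/20⌋ = 13 → N; lat ⌊142.28632/10⌋ = 14 → O.
Square (2°×1°, digits 0–9): lon ⌊13.27326/2⌋ = 6; lat ⌊2.28632/1⌋ = 2.
Subsquare (5′×2.5′, letters a–x): lon ⌊1.27326/0.0833333⌋ = 15 → p; lat ⌊0.28632/0.0416667⌋ = 6 → g.
Extended square (30″×15″, digits 0–9): lon ⌊0.02326/0.00833333⌋ = 2; lat ⌊0.03632/0.00416667⌋ = 8.

NO62pg28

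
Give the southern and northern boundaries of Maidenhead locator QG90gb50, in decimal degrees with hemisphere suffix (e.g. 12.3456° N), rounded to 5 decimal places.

Field Q=16, G=6: +16·20° lon, +6·10° lat → SW at lon 140°, lat -30°.
Square 9, 0: +9·2° lon, +0·1° lat → SW at lon 158°, lat -30°.
Subsquare g=6, b=1: +6·0.0833333° lon, +1·0.0416667° lat → SW at lon 158.5°, lat -29.9583°.
Extended square 5, 0: +5·0.00833333° lon, +0·0.00416667° lat → SW at lon 158.542°, lat -29.9583°.
Cell spans 0.00833333° lon × 0.00416667° lat.
south 29.95833° S, north 29.95417° S.

29.95833° S, 29.95417° S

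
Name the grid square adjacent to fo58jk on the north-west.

FO58il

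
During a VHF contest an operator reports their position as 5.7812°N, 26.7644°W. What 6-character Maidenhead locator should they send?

HJ65os

Shift to the Maidenhead origin (180°W, 90°S): lon 153.2356, lat 95.7812.
Field: 153.2356/20 → 7 → H, 95.7812/10 → 9 → J; chars HJ.
Square: 13.2356/2 → 6, 5.7812/1 → 5; chars 65.
Subsquare: 1.2356/0.0833333 → 14 → o, 0.7812/0.0416667 → 18 → s; chars os.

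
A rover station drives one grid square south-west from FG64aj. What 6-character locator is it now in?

FG54xi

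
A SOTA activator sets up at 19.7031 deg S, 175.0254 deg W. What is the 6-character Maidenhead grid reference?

Add 180° to longitude and 90° to latitude: 4.9746, 70.2969.
Field: 4.9746/20 → 0 → A, 70.2969/10 → 7 → H; chars AH.
Square: 4.9746/2 → 2, 0.2969/1 → 0; chars 20.
Subsquare: 0.9746/0.0833333 → 11 → l, 0.2969/0.0416667 → 7 → h; chars lh.

AH20lh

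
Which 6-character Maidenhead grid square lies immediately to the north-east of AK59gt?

AK59hu

Longitude subsquare g = 6; +1 → 7 = h.
Latitude subsquare t = 19; +1 → 20 = u.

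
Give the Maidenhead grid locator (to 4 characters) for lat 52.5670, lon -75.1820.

Shift to the Maidenhead origin (180°W, 90°S): lon 104.82, lat 142.57.
Field: 104.82/20 → 5 → F, 142.57/10 → 14 → O; chars FO.
Square: 4.82/2 → 2, 2.57/1 → 2; chars 22.

FO22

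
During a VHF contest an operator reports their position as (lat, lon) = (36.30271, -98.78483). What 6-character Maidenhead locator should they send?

Shift to the Maidenhead origin (180°W, 90°S): lon 81.2152, lat 126.3027.
Field: lon ⌊81.2152/20⌋ = 4 → E; lat ⌊126.3027/10⌋ = 12 → M.
Square: lon ⌊1.2152/2⌋ = 0; lat ⌊6.3027/1⌋ = 6.
Subsquare: lon ⌊1.2152/0.0833333⌋ = 14 → o; lat ⌊0.3027/0.0416667⌋ = 7 → h.

EM06oh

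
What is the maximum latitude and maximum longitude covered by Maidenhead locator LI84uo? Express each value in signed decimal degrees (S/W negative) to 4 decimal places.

-5.3750, 57.7500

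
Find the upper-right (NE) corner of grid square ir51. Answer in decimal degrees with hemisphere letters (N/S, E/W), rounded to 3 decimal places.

82.000° N, 8.000° W

Field I=8, R=17: +8·20° lon, +17·10° lat → SW at lon -20°, lat 80°.
Square 5, 1: +5·2° lon, +1·1° lat → SW at lon -10°, lat 81°.
Cell spans 2° lon × 1° lat. NE corner is SW corner plus one full cell.
latitude 82.000° N, longitude 8.000° W.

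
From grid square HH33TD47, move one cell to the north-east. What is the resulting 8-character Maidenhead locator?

Longitude extended square 4; +1 → 5.
Latitude extended square 7; +1 → 8.

HH33td58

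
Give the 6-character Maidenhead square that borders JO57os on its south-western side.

Longitude subsquare o = 14; −1 → 13 = n.
Latitude subsquare s = 18; −1 → 17 = r.

JO57nr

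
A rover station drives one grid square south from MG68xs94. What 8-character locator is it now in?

Latitude extended square 4; −1 → 3.
The longitude characters are unchanged.

MG68xs93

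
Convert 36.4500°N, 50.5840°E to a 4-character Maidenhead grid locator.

LM56

Offset from 180°W / 90°S: lon 230.58°, lat 126.45°.
Field: lon ⌊230.58/20⌋ = 11 → L; lat ⌊126.45/10⌋ = 12 → M.
Square: lon ⌊10.58/2⌋ = 5; lat ⌊6.45/1⌋ = 6.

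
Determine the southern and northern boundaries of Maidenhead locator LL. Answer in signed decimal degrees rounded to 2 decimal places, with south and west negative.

Field L=11, L=11: +11·20° lon, +11·10° lat → SW at lon 40°, lat 20°.
Cell spans 20° lon × 10° lat.
south 20.00, north 30.00.

20.00, 30.00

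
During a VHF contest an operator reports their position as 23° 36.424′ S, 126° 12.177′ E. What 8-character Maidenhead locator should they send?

PG36cj44

Offset from 180°W / 90°S: lon 306.20295°, lat 66.39293°.
Field (20°×10°, letters A–R): lon ⌊306.20295/20⌋ = 15 → P; lat ⌊66.39293/10⌋ = 6 → G.
Square (2°×1°, digits 0–9): lon ⌊6.20295/2⌋ = 3; lat ⌊6.39293/1⌋ = 6.
Subsquare (5′×2.5′, letters a–x): lon ⌊0.20295/0.0833333⌋ = 2 → c; lat ⌊0.39293/0.0416667⌋ = 9 → j.
Extended square (30″×15″, digits 0–9): lon ⌊0.03628/0.00833333⌋ = 4; lat ⌊0.01793/0.00416667⌋ = 4.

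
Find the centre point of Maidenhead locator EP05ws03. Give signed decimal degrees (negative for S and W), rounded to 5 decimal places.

65.76458, -98.16250

Field E=4, P=15: +4·20° lon, +15·10° lat → SW at lon -100°, lat 60°.
Square 0, 5: +0·2° lon, +5·1° lat → SW at lon -100°, lat 65°.
Subsquare w=22, s=18: +22·0.0833333° lon, +18·0.0416667° lat → SW at lon -98.1667°, lat 65.75°.
Extended square 0, 3: +0·0.00833333° lon, +3·0.00416667° lat → SW at lon -98.1667°, lat 65.7625°.
Cell spans 0.00833333° lon × 0.00416667° lat. Centre is SW corner plus half of each.
latitude 65.76458, longitude -98.16250.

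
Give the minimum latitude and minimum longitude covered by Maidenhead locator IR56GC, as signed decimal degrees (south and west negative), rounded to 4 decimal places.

86.0833, -9.5000

Field I=8, R=17: +8·20° lon, +17·10° lat → SW at lon -20°, lat 80°.
Square 5, 6: +5·2° lon, +6·1° lat → SW at lon -10°, lat 86°.
Subsquare g=6, c=2: +6·0.0833333° lon, +2·0.0416667° lat → SW at lon -9.5°, lat 86.0833°.
latitude 86.0833, longitude -9.5000.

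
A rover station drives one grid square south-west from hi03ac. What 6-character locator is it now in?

GI93xb

Longitude subsquare a = 0; −1 → -1, wraps to 23 = x, carry into square.
Longitude square 0; −1 → -1, wraps to 9, carry into field.
Longitude field H = 7; −1 → 6 = G.
Latitude subsquare c = 2; −1 → 1 = b.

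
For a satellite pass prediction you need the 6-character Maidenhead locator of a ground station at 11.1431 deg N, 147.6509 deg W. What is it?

Offset from 180°W / 90°S: lon 32.3491°, lat 101.1431°.
Field: lon ⌊32.3491/20⌋ = 1 → B; lat ⌊101.1431/10⌋ = 10 → K.
Square: lon ⌊12.3491/2⌋ = 6; lat ⌊1.1431/1⌋ = 1.
Subsquare: lon ⌊0.3491/0.0833333⌋ = 4 → e; lat ⌊0.1431/0.0416667⌋ = 3 → d.

BK61ed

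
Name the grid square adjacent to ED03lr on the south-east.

ED03mq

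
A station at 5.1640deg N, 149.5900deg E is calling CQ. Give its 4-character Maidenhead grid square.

Shift to the Maidenhead origin (180°W, 90°S): lon 329.59, lat 95.16.
Field (20°×10°, letters A–R): lon ⌊329.59/20⌋ = 16 → Q; lat ⌊95.16/10⌋ = 9 → J.
Square (2°×1°, digits 0–9): lon ⌊9.59/2⌋ = 4; lat ⌊5.16/1⌋ = 5.

QJ45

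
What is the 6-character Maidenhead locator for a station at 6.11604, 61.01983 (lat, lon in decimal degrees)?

MJ06mc

Add 180° to longitude and 90° to latitude: 241.0198, 96.1160.
Field (20°×10°, letters A–R): 241.0198/20 → 12 → M, 96.1160/10 → 9 → J; chars MJ.
Square (2°×1°, digits 0–9): 1.0198/2 → 0, 6.1160/1 → 6; chars 06.
Subsquare (5′×2.5′, letters a–x): 1.0198/0.0833333 → 12 → m, 0.1160/0.0416667 → 2 → c; chars mc.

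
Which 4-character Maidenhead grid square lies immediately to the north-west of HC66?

Longitude square 6; −1 → 5.
Latitude square 6; +1 → 7.

HC57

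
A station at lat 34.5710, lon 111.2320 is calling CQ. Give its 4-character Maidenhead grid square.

OM54

Offset from 180°W / 90°S: lon 291.23°, lat 124.57°.
Field (20°×10°, letters A–R): lon ⌊291.23/20⌋ = 14 → O; lat ⌊124.57/10⌋ = 12 → M.
Square (2°×1°, digits 0–9): lon ⌊11.23/2⌋ = 5; lat ⌊4.57/1⌋ = 4.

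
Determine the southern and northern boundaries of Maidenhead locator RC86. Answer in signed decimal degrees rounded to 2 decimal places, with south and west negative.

-64.00, -63.00

Field R=17, C=2: +17·20° lon, +2·10° lat → SW at lon 160°, lat -70°.
Square 8, 6: +8·2° lon, +6·1° lat → SW at lon 176°, lat -64°.
Cell spans 2° lon × 1° lat.
south -64.00, north -63.00.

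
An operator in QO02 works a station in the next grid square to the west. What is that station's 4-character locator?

Longitude square 0; −1 → -1, wraps to 9, carry into field.
Longitude field Q = 16; −1 → 15 = P.
The latitude characters are unchanged.

PO92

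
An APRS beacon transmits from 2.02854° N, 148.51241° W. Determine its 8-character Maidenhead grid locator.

BJ52ra86

Offset from 180°W / 90°S: lon 31.48759°, lat 92.02854°.
Field (20°×10°, letters A–R): lon ⌊31.48759/20⌋ = 1 → B; lat ⌊92.02854/10⌋ = 9 → J.
Square (2°×1°, digits 0–9): lon ⌊11.48759/2⌋ = 5; lat ⌊2.02854/1⌋ = 2.
Subsquare (5′×2.5′, letters a–x): lon ⌊1.48759/0.0833333⌋ = 17 → r; lat ⌊0.02854/0.0416667⌋ = 0 → a.
Extended square (30″×15″, digits 0–9): lon ⌊0.07092/0.00833333⌋ = 8; lat ⌊0.02854/0.00416667⌋ = 6.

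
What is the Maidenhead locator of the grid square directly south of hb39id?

HB39ic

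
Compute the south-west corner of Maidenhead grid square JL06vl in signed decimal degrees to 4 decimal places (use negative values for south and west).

26.4583, 1.7500

Field J=9, L=11: +9·20° lon, +11·10° lat → SW at lon 0°, lat 20°.
Square 0, 6: +0·2° lon, +6·1° lat → SW at lon 0°, lat 26°.
Subsquare v=21, l=11: +21·0.0833333° lon, +11·0.0416667° lat → SW at lon 1.75°, lat 26.4583°.
latitude 26.4583, longitude 1.7500.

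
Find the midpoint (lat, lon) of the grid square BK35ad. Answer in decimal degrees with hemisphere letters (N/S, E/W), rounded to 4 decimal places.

Field B=1, K=10: +1·20° lon, +10·10° lat → SW at lon -160°, lat 10°.
Square 3, 5: +3·2° lon, +5·1° lat → SW at lon -154°, lat 15°.
Subsquare a=0, d=3: +0·0.0833333° lon, +3·0.0416667° lat → SW at lon -154°, lat 15.125°.
Cell spans 0.0833333° lon × 0.0416667° lat. Centre is SW corner plus half of each.
latitude 15.1458° N, longitude 153.9583° W.

15.1458° N, 153.9583° W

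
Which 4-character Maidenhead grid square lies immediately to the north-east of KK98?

LK09

Longitude square 9; +1 → 10, wraps to 0, carry into field.
Longitude field K = 10; +1 → 11 = L.
Latitude square 8; +1 → 9.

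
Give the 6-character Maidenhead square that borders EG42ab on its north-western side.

EG32xc

Longitude subsquare a = 0; −1 → -1, wraps to 23 = x, carry into square.
Longitude square 4; −1 → 3.
Latitude subsquare b = 1; +1 → 2 = c.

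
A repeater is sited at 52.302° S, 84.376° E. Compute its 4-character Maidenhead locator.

Shift to the Maidenhead origin (180°W, 90°S): lon 264.38, lat 37.70.
Field: 264.38/20 → 13 → N, 37.70/10 → 3 → D; chars ND.
Square: 4.38/2 → 2, 7.70/1 → 7; chars 27.

ND27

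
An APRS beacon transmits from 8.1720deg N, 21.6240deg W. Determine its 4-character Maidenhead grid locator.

HJ98

Shift to the Maidenhead origin (180°W, 90°S): lon 158.38, lat 98.17.
Field (20°×10°, letters A–R): lon ⌊158.38/20⌋ = 7 → H; lat ⌊98.17/10⌋ = 9 → J.
Square (2°×1°, digits 0–9): lon ⌊18.38/2⌋ = 9; lat ⌊8.17/1⌋ = 8.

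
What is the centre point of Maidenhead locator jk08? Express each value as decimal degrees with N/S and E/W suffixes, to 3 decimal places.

Field J=9, K=10: +9·20° lon, +10·10° lat → SW at lon 0°, lat 10°.
Square 0, 8: +0·2° lon, +8·1° lat → SW at lon 0°, lat 18°.
Cell spans 2° lon × 1° lat. Centre is SW corner plus half of each.
latitude 18.500° N, longitude 1.000° E.

18.500° N, 1.000° E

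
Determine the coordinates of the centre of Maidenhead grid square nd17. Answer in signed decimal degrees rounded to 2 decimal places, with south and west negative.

-52.50, 83.00

Field N=13, D=3: +13·20° lon, +3·10° lat → SW at lon 80°, lat -60°.
Square 1, 7: +1·2° lon, +7·1° lat → SW at lon 82°, lat -53°.
Cell spans 2° lon × 1° lat. Centre is SW corner plus half of each.
latitude -52.50, longitude 83.00.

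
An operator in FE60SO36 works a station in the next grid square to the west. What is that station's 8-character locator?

FE60so26

Longitude extended square 3; −1 → 2.
The latitude characters are unchanged.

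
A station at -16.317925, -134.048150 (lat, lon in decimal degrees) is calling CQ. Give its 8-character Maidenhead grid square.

CH23xq43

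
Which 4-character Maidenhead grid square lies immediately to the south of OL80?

OK89

Latitude square 0; −1 → -1, wraps to 9, carry into field.
Latitude field L = 11; −1 → 10 = K.
The longitude characters are unchanged.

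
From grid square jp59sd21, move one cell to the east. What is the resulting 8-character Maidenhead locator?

JP59sd31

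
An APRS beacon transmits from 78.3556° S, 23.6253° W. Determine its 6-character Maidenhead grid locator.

HB81ep

Add 180° to longitude and 90° to latitude: 156.3747, 11.6444.
Field (20°×10°, letters A–R): lon ⌊156.3747/20⌋ = 7 → H; lat ⌊11.6444/10⌋ = 1 → B.
Square (2°×1°, digits 0–9): lon ⌊16.3747/2⌋ = 8; lat ⌊1.6444/1⌋ = 1.
Subsquare (5′×2.5′, letters a–x): lon ⌊0.3747/0.0833333⌋ = 4 → e; lat ⌊0.6444/0.0416667⌋ = 15 → p.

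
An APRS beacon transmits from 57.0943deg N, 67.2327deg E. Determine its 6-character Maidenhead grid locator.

MO37oc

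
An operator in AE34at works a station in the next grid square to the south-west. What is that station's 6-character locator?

Longitude subsquare a = 0; −1 → -1, wraps to 23 = x, carry into square.
Longitude square 3; −1 → 2.
Latitude subsquare t = 19; −1 → 18 = s.

AE24xs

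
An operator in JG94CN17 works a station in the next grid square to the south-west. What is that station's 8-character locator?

Longitude extended square 1; −1 → 0.
Latitude extended square 7; −1 → 6.

JG94cn06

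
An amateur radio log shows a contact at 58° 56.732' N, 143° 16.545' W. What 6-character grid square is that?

BO88iw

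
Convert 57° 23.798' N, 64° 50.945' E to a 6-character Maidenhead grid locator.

MO27kj

Shift to the Maidenhead origin (180°W, 90°S): lon 244.8491, lat 147.3966.
Field: 244.8491/20 → 12 → M, 147.3966/10 → 14 → O; chars MO.
Square: 4.8491/2 → 2, 7.3966/1 → 7; chars 27.
Subsquare: 0.8491/0.0833333 → 10 → k, 0.3966/0.0416667 → 9 → j; chars kj.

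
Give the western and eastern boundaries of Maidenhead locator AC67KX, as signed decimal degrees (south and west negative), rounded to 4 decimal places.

Field A=0, C=2: +0·20° lon, +2·10° lat → SW at lon -180°, lat -70°.
Square 6, 7: +6·2° lon, +7·1° lat → SW at lon -168°, lat -63°.
Subsquare k=10, x=23: +10·0.0833333° lon, +23·0.0416667° lat → SW at lon -167.167°, lat -62.0417°.
Cell spans 0.0833333° lon × 0.0416667° lat.
west -167.1667, east -167.0833.

-167.1667, -167.0833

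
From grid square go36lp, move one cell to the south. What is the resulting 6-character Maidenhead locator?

Latitude subsquare p = 15; −1 → 14 = o.
The longitude characters are unchanged.

GO36lo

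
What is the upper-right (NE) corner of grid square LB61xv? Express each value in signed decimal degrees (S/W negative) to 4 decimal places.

-78.0833, 54.0000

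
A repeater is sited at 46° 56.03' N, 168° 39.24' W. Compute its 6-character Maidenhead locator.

Add 180° to longitude and 90° to latitude: 11.3460, 136.9338.
Field: lon ⌊11.3460/20⌋ = 0 → A; lat ⌊136.9338/10⌋ = 13 → N.
Square: lon ⌊11.3460/2⌋ = 5; lat ⌊6.9338/1⌋ = 6.
Subsquare: lon ⌊1.3460/0.0833333⌋ = 16 → q; lat ⌊0.9338/0.0416667⌋ = 22 → w.

AN56qw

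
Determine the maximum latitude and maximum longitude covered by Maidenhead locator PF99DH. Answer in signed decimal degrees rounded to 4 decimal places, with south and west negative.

-30.6667, 138.3333

Field P=15, F=5: +15·20° lon, +5·10° lat → SW at lon 120°, lat -40°.
Square 9, 9: +9·2° lon, +9·1° lat → SW at lon 138°, lat -31°.
Subsquare d=3, h=7: +3·0.0833333° lon, +7·0.0416667° lat → SW at lon 138.25°, lat -30.7083°.
Cell spans 0.0833333° lon × 0.0416667° lat. NE corner is SW corner plus one full cell.
latitude -30.6667, longitude 138.3333.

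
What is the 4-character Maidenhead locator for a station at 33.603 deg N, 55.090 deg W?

GM23

Shift to the Maidenhead origin (180°W, 90°S): lon 124.91, lat 123.60.
Field (20°×10°, letters A–R): 124.91/20 → 6 → G, 123.60/10 → 12 → M; chars GM.
Square (2°×1°, digits 0–9): 4.91/2 → 2, 3.60/1 → 3; chars 23.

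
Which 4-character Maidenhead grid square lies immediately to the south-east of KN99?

LN08

Longitude square 9; +1 → 10, wraps to 0, carry into field.
Longitude field K = 10; +1 → 11 = L.
Latitude square 9; −1 → 8.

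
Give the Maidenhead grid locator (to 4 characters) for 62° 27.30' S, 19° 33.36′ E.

JC97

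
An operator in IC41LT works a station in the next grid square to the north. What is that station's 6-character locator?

IC41lu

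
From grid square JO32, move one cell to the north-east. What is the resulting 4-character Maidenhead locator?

Longitude square 3; +1 → 4.
Latitude square 2; +1 → 3.

JO43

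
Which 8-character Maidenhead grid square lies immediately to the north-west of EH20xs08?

Longitude extended square 0; −1 → -1, wraps to 9, carry into subsquare.
Longitude subsquare x = 23; −1 → 22 = w.
Latitude extended square 8; +1 → 9.

EH20ws99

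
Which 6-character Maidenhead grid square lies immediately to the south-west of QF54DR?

Longitude subsquare d = 3; −1 → 2 = c.
Latitude subsquare r = 17; −1 → 16 = q.

QF54cq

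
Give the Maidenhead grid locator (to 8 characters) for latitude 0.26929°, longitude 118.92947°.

OJ90lg14

Offset from 180°W / 90°S: lon 298.92947°, lat 90.26929°.
Field: lon ⌊298.92947/20⌋ = 14 → O; lat ⌊90.26929/10⌋ = 9 → J.
Square: lon ⌊18.92947/2⌋ = 9; lat ⌊0.26929/1⌋ = 0.
Subsquare: lon ⌊0.92947/0.0833333⌋ = 11 → l; lat ⌊0.26929/0.0416667⌋ = 6 → g.
Extended square: lon ⌊0.01280/0.00833333⌋ = 1; lat ⌊0.01929/0.00416667⌋ = 4.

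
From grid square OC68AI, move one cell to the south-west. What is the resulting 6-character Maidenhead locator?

OC58xh

Longitude subsquare a = 0; −1 → -1, wraps to 23 = x, carry into square.
Longitude square 6; −1 → 5.
Latitude subsquare i = 8; −1 → 7 = h.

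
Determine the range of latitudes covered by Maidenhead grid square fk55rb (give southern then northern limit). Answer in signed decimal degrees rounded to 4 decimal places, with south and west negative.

15.0417, 15.0833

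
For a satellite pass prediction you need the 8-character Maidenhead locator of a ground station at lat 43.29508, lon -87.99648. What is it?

EN63ah00

Offset from 180°W / 90°S: lon 92.00352°, lat 133.29508°.
Field: 92.00352/20 → 4 → E, 133.29508/10 → 13 → N; chars EN.
Square: 12.00352/2 → 6, 3.29508/1 → 3; chars 63.
Subsquare: 0.00352/0.0833333 → 0 → a, 0.29508/0.0416667 → 7 → h; chars ah.
Extended square: 0.00352/0.00833333 → 0, 0.00341/0.00416667 → 0; chars 00.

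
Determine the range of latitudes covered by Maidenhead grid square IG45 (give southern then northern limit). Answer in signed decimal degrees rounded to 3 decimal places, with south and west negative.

Field I=8, G=6: +8·20° lon, +6·10° lat → SW at lon -20°, lat -30°.
Square 4, 5: +4·2° lon, +5·1° lat → SW at lon -12°, lat -25°.
Cell spans 2° lon × 1° lat.
south -25.000, north -24.000.

-25.000, -24.000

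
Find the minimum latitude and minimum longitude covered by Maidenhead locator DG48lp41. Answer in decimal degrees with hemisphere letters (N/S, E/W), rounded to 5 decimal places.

21.37083° S, 111.05000° W

Field D=3, G=6: +3·20° lon, +6·10° lat → SW at lon -120°, lat -30°.
Square 4, 8: +4·2° lon, +8·1° lat → SW at lon -112°, lat -22°.
Subsquare l=11, p=15: +11·0.0833333° lon, +15·0.0416667° lat → SW at lon -111.083°, lat -21.375°.
Extended square 4, 1: +4·0.00833333° lon, +1·0.00416667° lat → SW at lon -111.05°, lat -21.3708°.
latitude 21.37083° S, longitude 111.05000° W.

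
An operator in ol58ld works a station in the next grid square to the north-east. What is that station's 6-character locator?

OL58me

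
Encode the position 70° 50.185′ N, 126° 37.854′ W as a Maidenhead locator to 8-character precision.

CQ60qu40

Offset from 180°W / 90°S: lon 53.36910°, lat 160.83642°.
Field: 53.36910/20 → 2 → C, 160.83642/10 → 16 → Q; chars CQ.
Square: 13.36910/2 → 6, 0.83642/1 → 0; chars 60.
Subsquare: 1.36910/0.0833333 → 16 → q, 0.83642/0.0416667 → 20 → u; chars qu.
Extended square: 0.03577/0.00833333 → 4, 0.00308/0.00416667 → 0; chars 40.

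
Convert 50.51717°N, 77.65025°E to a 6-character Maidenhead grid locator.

Offset from 180°W / 90°S: lon 257.6503°, lat 140.5172°.
Field: lon ⌊257.6503/20⌋ = 12 → M; lat ⌊140.5172/10⌋ = 14 → O.
Square: lon ⌊17.6503/2⌋ = 8; lat ⌊0.5172/1⌋ = 0.
Subsquare: lon ⌊1.6503/0.0833333⌋ = 19 → t; lat ⌊0.5172/0.0416667⌋ = 12 → m.

MO80tm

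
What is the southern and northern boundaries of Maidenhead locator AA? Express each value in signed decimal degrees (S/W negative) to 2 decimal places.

-90.00, -80.00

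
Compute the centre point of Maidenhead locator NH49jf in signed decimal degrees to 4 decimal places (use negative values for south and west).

-10.7708, 88.7917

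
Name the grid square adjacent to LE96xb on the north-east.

ME06ac

Longitude subsquare x = 23; +1 → 24, wraps to 0 = a, carry into square.
Longitude square 9; +1 → 10, wraps to 0, carry into field.
Longitude field L = 11; +1 → 12 = M.
Latitude subsquare b = 1; +1 → 2 = c.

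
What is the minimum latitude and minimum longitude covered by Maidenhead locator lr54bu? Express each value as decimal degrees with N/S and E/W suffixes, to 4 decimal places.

Field L=11, R=17: +11·20° lon, +17·10° lat → SW at lon 40°, lat 80°.
Square 5, 4: +5·2° lon, +4·1° lat → SW at lon 50°, lat 84°.
Subsquare b=1, u=20: +1·0.0833333° lon, +20·0.0416667° lat → SW at lon 50.0833°, lat 84.8333°.
latitude 84.8333° N, longitude 50.0833° E.

84.8333° N, 50.0833° E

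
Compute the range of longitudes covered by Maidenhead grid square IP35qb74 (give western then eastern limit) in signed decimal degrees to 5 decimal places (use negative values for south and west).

-12.60833, -12.60000

Field I=8, P=15: +8·20° lon, +15·10° lat → SW at lon -20°, lat 60°.
Square 3, 5: +3·2° lon, +5·1° lat → SW at lon -14°, lat 65°.
Subsquare q=16, b=1: +16·0.0833333° lon, +1·0.0416667° lat → SW at lon -12.6667°, lat 65.0417°.
Extended square 7, 4: +7·0.00833333° lon, +4·0.00416667° lat → SW at lon -12.6083°, lat 65.0583°.
Cell spans 0.00833333° lon × 0.00416667° lat.
west -12.60833, east -12.60000.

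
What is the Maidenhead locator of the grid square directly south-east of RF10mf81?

Longitude extended square 8; +1 → 9.
Latitude extended square 1; −1 → 0.

RF10mf90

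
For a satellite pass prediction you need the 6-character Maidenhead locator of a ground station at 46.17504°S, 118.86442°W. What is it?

DE03nt

Shift to the Maidenhead origin (180°W, 90°S): lon 61.1356, lat 43.8250.
Field: 61.1356/20 → 3 → D, 43.8250/10 → 4 → E; chars DE.
Square: 1.1356/2 → 0, 3.8250/1 → 3; chars 03.
Subsquare: 1.1356/0.0833333 → 13 → n, 0.8250/0.0416667 → 19 → t; chars nt.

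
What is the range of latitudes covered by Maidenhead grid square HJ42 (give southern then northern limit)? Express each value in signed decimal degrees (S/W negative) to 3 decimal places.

Field H=7, J=9: +7·20° lon, +9·10° lat → SW at lon -40°, lat 0°.
Square 4, 2: +4·2° lon, +2·1° lat → SW at lon -32°, lat 2°.
Cell spans 2° lon × 1° lat.
south 2.000, north 3.000.

2.000, 3.000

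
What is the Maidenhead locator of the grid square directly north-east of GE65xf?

Longitude subsquare x = 23; +1 → 24, wraps to 0 = a, carry into square.
Longitude square 6; +1 → 7.
Latitude subsquare f = 5; +1 → 6 = g.

GE75ag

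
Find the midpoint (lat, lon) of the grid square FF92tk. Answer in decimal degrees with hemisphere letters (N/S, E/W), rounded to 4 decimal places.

Field F=5, F=5: +5·20° lon, +5·10° lat → SW at lon -80°, lat -40°.
Square 9, 2: +9·2° lon, +2·1° lat → SW at lon -62°, lat -38°.
Subsquare t=19, k=10: +19·0.0833333° lon, +10·0.0416667° lat → SW at lon -60.4167°, lat -37.5833°.
Cell spans 0.0833333° lon × 0.0416667° lat. Centre is SW corner plus half of each.
latitude 37.5625° S, longitude 60.3750° W.

37.5625° S, 60.3750° W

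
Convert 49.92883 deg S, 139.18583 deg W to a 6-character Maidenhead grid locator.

CE00jb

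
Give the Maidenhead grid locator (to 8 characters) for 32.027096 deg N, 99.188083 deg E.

Add 180° to longitude and 90° to latitude: 279.18808, 122.02710.
Field: lon ⌊279.18808/20⌋ = 13 → N; lat ⌊122.02710/10⌋ = 12 → M.
Square: lon ⌊19.18808/2⌋ = 9; lat ⌊2.02710/1⌋ = 2.
Subsquare: lon ⌊1.18808/0.0833333⌋ = 14 → o; lat ⌊0.02710/0.0416667⌋ = 0 → a.
Extended square: lon ⌊0.02142/0.00833333⌋ = 2; lat ⌊0.02710/0.00416667⌋ = 6.

NM92oa26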